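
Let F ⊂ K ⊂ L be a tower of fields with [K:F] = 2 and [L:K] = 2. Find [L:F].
[L:F] = 4

The tower law says that for any tower of field extensions F ⊂ K ⊂ L with finite degrees, [L:F] = [L:K] · [K:F]. Here this gives [L:F] = 2 · 2 = 4.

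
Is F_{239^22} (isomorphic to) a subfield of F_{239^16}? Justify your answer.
No: F_{239^22} is not a subfield of F_{239^16}

F_{p^m} embeds in F_{p^n} iff m | n. Here 22 ∤ 16 (since 16 = 0·22 + 16 with remainder 16 ≠ 0), so F_{239^22} is not a subfield of F_{239^16}. Equivalently: if it were, the tower law would give 22 = [F_{239^22}:F_239] dividing [F_{239^16}:F_239] = 16, contradiction.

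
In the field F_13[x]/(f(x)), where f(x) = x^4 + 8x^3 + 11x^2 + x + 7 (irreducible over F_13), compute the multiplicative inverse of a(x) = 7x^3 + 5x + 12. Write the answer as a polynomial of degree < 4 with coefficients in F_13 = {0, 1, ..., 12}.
a(x)^(-1) ≡ 11x^3 + 6x + 3 (mod f(x))

Since f is irreducible over F_13, F_13[x]/(f) is a field and a(x) ≠ 0 has an inverse. Apply the extended Euclidean algorithm to f(x) and a(x) in F_13[x]: f(x) = (2x + 3)·a(x) + (x^2 + x + 10);  a(x) = (7x + 6)·(x^2 + x + 10) + (7x + 4);  (x^2 + x + 10) = (2x + 12)·(7x + 4) + (1). The last nonzero remainder is the constant 1 = gcd(f, a) in F_13. Back-substituting through the division chain expresses 1 = s(x)·a(x) + t(x)·f(x) with s(x) ≡ 11x^3 + 6x + 3 (mod f), so a(x)^(-1) ≡ s(x) = 11x^3 + 6x + 3 (mod f). Check: (7x^3 + 5x + 12)·(11x^3 + 6x + 3) = 12x^6 + 6x^4 + 10x^3 + 4x^2 + 9x + 10 ≡ 1 (mod x^4 + 8x^3 + 11x^2 + x + 7).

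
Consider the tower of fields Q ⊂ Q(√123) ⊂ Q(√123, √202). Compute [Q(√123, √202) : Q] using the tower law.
[Q(√123, √202) : Q] = 4

[Q(√123):Q] = 2 (min poly x^2 - 123, irreducible since 123 is squarefree > 1). For the top step, suppose √202 ∈ Q(√123), say √202 = c + d√123 with c, d ∈ Q. Squaring: 202 = c^2 + 123d^2 + 2cd√123. Since √123 ∉ Q this forces 2cd = 0. If d = 0 then √202 = c ∈ Q, contradicting 202 squarefree > 1. If c = 0 then 202 = 123d^2, so 123·202 = (123d)^2 is a perfect square in Q — but 123·202 = 24846 is not a perfect square (since 123 and 202 are distinct squarefree integers). Contradiction. Hence √202 ∉ Q(√123), so x^2 - 202 stays irreducible over Q(√123) and [Q(√123, √202) : Q(√123)] = 2. By the tower law, [Q(√123, √202) : Q] = 2 · 2 = 4.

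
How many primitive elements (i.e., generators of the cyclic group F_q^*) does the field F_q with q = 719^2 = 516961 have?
There are φ(516960) = 137472 primitive elements

F_q^* is cyclic of order q - 1 = 516960. A cyclic group of order m has exactly φ(m) generators. Here m = 516960 = 2^5 · 3^2 · 5 · 359, so the number of primitive elements is φ(516960) = 137472.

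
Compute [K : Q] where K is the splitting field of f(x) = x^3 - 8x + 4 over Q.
[K : Q] = 6

By the rational root test, any rational root of the monic integer polynomial f(x) = x^3 - 8x + 4 must be an integer dividing the constant term 4, i.e. one of ±{1, 2, 4}. Evaluating: f(1) = -3, f(-1) = 11, f(2) = -4, f(-2) = 12, f(4) = 36, f(-4) = -28; none is 0, so f has no rational root and is therefore irreducible over Q (a cubic with no linear factor over a field is irreducible). For an irreducible cubic, the Galois group is A_3 or S_3 according as the discriminant disc(f) = -4a^3 - 27b^2 = -4·(-8)^3 - 27·(4)^2 = 1616 is or is not a square in Q. Here disc(f) = 1616 is not a perfect square in Q, so the Galois group of f over Q is not contained in A_3 and must be all of S_3. The splitting field has degree |S_3| = 6 over Q, so [K : Q] = 6.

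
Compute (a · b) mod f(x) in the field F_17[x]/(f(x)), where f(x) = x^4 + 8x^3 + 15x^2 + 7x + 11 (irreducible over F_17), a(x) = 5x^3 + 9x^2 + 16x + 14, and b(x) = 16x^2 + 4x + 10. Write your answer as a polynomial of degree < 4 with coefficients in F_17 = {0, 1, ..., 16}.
a · b ≡ 9x^3 + 5x^2 + 16x + 4 (mod f(x))

Multiply in F_17[x]: a(x)·b(x) = (5x^3 + 9x^2 + 16x + 14)·(16x^2 + 4x + 10) = 12x^5 + 11x^4 + 2x^3 + 4x^2 + 12x + 4. This has degree ≥ 4, so divide by f(x) over F_17: 12x^5 + 11x^4 + 2x^3 + 4x^2 + 12x + 4 = (12x)·(x^4 + 8x^3 + 15x^2 + 7x + 11) + (9x^3 + 5x^2 + 16x + 4). Hence a·b ≡ 9x^3 + 5x^2 + 16x + 4 (mod f). (F_17[x]/(f) is a field with 17^4 = 83521 elements since f is irreducible of degree 4.)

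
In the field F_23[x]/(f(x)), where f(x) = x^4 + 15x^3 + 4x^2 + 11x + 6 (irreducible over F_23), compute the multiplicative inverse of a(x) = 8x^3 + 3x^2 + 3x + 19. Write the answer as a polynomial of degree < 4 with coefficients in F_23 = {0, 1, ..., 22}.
a(x)^(-1) ≡ 3x^3 + 14x^2 + 14x + 13 (mod f(x))

Since f is irreducible over F_23, F_23[x]/(f) is a field and a(x) ≠ 0 has an inverse. Apply the extended Euclidean algorithm to f(x) and a(x) in F_23[x]: f(x) = (3x + 18)·a(x) + (10x^2 + 15x + 9);  a(x) = (10x + 6)·(10x^2 + 15x + 9) + (7x + 11);  (10x^2 + 15x + 9) = (8x + 6)·(7x + 11) + (12). The last nonzero remainder is the constant 12 = gcd(f, a) in F_23. Back-substituting through the division chain expresses 12 = s(x)·a(x) + t(x)·f(x) with s(x) ≡ 13x^3 + 7x^2 + 7x + 18 (mod f), so (13x^3 + 7x^2 + 7x + 18)·a(x) ≡ 12 (mod f). Multiplying by 12^(-1) ≡ 2 in F_23 gives a(x)^(-1) ≡ 2·(13x^3 + 7x^2 + 7x + 18) ≡ 3x^3 + 14x^2 + 14x + 13 (mod f). Check: (8x^3 + 3x^2 + 3x + 19)·(3x^3 + 14x^2 + 14x + 13) = x^6 + 6x^5 + 2x^4 + 15x^3 + 2x^2 + 6x + 17 ≡ 1 (mod x^4 + 15x^3 + 4x^2 + 11x + 6).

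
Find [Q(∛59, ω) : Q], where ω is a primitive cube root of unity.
[Q(∛59, ω) : Q] = 6

[Q(∛59):Q] = 3 (min poly x^3 - 59, irreducible since 59 is not a perfect cube). [Q(ω):Q] = 2 (min poly x^2 + x + 1). Since Q(∛59) ⊂ R and ω ∉ R, we have ω ∉ Q(∛59), so x^2 + x + 1 remains irreducible over Q(∛59) and [Q(∛59, ω) : Q(∛59)] = 2. By the tower law, [Q(∛59, ω) : Q] = 3 · 2 = 6. (In fact Q(∛59, ω) is the splitting field of x^3 - 59 over Q.)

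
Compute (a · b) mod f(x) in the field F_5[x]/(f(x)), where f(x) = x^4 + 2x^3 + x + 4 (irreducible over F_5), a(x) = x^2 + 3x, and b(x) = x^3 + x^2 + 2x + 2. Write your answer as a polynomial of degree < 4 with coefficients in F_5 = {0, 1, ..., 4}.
a · b ≡ x^3 + 2x^2 + 2 (mod f(x))

Multiply in F_5[x]: a(x)·b(x) = (x^2 + 3x)·(x^3 + x^2 + 2x + 2) = x^5 + 4x^4 + 3x^2 + x. This has degree ≥ 4, so divide by f(x) over F_5: x^5 + 4x^4 + 3x^2 + x = (x + 2)·(x^4 + 2x^3 + x + 4) + (x^3 + 2x^2 + 2). Hence a·b ≡ x^3 + 2x^2 + 2 (mod f). (F_5[x]/(f) is a field with 5^4 = 625 elements since f is irreducible of degree 4.)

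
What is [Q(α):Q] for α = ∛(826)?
[Q(α):Q] = 3

The minimal polynomial of α is x^3 - 826, irreducible over Q since 826 is not a perfect cube (so x^3 - 826 has no rational root). Hence [Q(α):Q] = deg(m_α) = 3.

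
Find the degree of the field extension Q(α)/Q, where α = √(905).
[Q(α):Q] = 2

[Q(α):Q] equals the degree of the minimal polynomial of α. Here α^2 = 905 and x^2 - 905 is irreducible (d = 905 is squarefree, ≠ 1, hence not a square), so deg(m_α) = 2. Thus [Q(α):Q] = 2.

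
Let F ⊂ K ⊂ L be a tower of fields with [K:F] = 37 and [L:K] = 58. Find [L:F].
[L:F] = 2146

The tower law says that for any tower of field extensions F ⊂ K ⊂ L with finite degrees, [L:F] = [L:K] · [K:F]. Here this gives [L:F] = 58 · 37 = 2146.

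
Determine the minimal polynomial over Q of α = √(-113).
m_α(x) = x^2 + 113

α satisfies α^2 + 113 = 0, so x^2 + 113 annihilates α. Since d = -113 is squarefree and ≠ 1, it is not a perfect square in Q, so x^2 + 113 has no rational root and is therefore irreducible over Q (a degree-2 polynomial over a field is irreducible iff it has no root). Hence m_α(x) = x^2 + 113.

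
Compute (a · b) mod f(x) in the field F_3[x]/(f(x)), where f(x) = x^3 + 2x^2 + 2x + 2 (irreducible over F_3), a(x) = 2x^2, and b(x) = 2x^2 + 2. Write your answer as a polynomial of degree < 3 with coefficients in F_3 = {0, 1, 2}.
a · b ≡ 2x + 1 (mod f(x))

Multiply in F_3[x]: a(x)·b(x) = (2x^2)·(2x^2 + 2) = x^4 + x^2. This has degree ≥ 3, so divide by f(x) over F_3: x^4 + x^2 = (x + 1)·(x^3 + 2x^2 + 2x + 2) + (2x + 1). Hence a·b ≡ 2x + 1 (mod f). (F_3[x]/(f) is a field with 3^3 = 27 elements since f is irreducible of degree 3.)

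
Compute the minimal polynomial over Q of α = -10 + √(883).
m_α(x) = x^2 + 20x - 783

From α + 10 = √(883), squaring gives (α + 10)^2 = 883, i.e. α^2 + 20α + 100 = 883, so α^2 + 20α - 783 = 0. The discriminant of x^2 + 20x - 783 is (20)^2 - 4·(-783) = 400 + 3132 = 3532, and 4·(883) is not a perfect square in Q since 883 is squarefree and ≠ 1. Hence x^2 + 20x - 783 is irreducible over Q and is the minimal polynomial of α.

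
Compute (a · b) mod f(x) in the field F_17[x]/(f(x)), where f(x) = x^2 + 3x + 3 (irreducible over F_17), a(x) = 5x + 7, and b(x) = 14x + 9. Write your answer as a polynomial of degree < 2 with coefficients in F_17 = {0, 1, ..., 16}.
a · b ≡ x + 6 (mod f(x))

Multiply in F_17[x]: a(x)·b(x) = (5x + 7)·(14x + 9) = 2x^2 + 7x + 12. This has degree ≥ 2, so divide by f(x) over F_17: 2x^2 + 7x + 12 = (2)·(x^2 + 3x + 3) + (x + 6). Hence a·b ≡ x + 6 (mod f). (F_17[x]/(f) is a field with 17^2 = 289 elements since f is irreducible of degree 2.)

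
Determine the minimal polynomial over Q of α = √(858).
m_α(x) = x^2 - 858

α satisfies α^2 - 858 = 0, so x^2 - 858 annihilates α. Since d = 858 is squarefree and ≠ 1, it is not a perfect square in Q, so x^2 - 858 has no rational root and is therefore irreducible over Q (a degree-2 polynomial over a field is irreducible iff it has no root). Hence m_α(x) = x^2 - 858.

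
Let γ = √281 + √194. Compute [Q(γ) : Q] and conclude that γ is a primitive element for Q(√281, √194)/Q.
[Q(γ) : Q] = 4 (equivalently, Q(γ) = Q(√281, √194))

Obviously Q(γ) ⊆ Q(√281, √194), and [Q(√281, √194):Q] = 4 (since 281, 194 are distinct squarefree integers > 1 with 54514 not a perfect square). To show equality we compute the minimal polynomial of γ. From γ = √281 + √194: γ^2 = 281 + 2√(54514) + 194 = 475 + 2√(54514), so γ^2 - 475 = 2√(54514); squaring, (γ^2 - 475)^2 = 4·54514, i.e. γ^4 - 950γ^2 + 225625 - 218056 = 0, i.e. γ^4 - 950γ^2 + 7569 = 0. So γ is a root of x^4 - 950x^2 + 7569. This polynomial is irreducible over Q: it has no rational root (each ±√281 ± √194 is irrational), and any factorization into two quadratics over Q would force √(54514) ∈ Q (pairing opposite roots) or √281, √194 ∈ Q (other pairings), all impossible. Hence [Q(γ):Q] = 4 = [Q(√281, √194):Q], so Q(γ) = Q(√281, √194).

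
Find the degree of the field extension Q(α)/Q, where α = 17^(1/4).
[Q(α):Q] = 4

α is a root of x^4 - 17. By Eisenstein's criterion at the prime p = 17 (which divides the constant term 17 but p^2 = 289 does not, since 17 is squarefree), x^4 - 17 is irreducible over Q. Hence [Q(α):Q] = 4.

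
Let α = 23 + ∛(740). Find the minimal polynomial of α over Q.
m_α(x) = x^3 - 69x^2 + 1587x - 12907

Set β = α - 23 = ∛(740), so β^3 = 740. Then (α - 23)^3 - 740 = 0, i.e. α is a root of g(x) = (x - 23)^3 - 740 = x^3 - 69x^2 + 1587x - 12907. Since g(x) = h(x - 23) where h(x) = x^3 - 740, and h is irreducible over Q (because 740 is not a perfect cube, so h has no rational root, and a monic cubic with no rational root is irreducible), g is also irreducible (irreducibility is preserved under the substitution x → x - 23). Hence m_α(x) = x^3 - 69x^2 + 1587x - 12907.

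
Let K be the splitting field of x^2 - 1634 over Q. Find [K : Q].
[K : Q] = 2

f(x) = x^2 - 1634 factors as (x - √1634)(x + √1634). The splitting field is K = Q(√1634). Since 1634 is squarefree and > 1, it is not a perfect square, so x^2 - 1634 is irreducible over Q and [Q(√1634) : Q] = 2. Hence [K : Q] = 2.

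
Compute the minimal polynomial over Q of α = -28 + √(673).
m_α(x) = x^2 + 56x + 111

From α + 28 = √(673), squaring gives (α + 28)^2 = 673, i.e. α^2 + 56α + 784 = 673, so α^2 + 56α + 111 = 0. The discriminant of x^2 + 56x + 111 is (56)^2 - 4·(111) = 3136 - 444 = 2692, and 4·(673) is not a perfect square in Q since 673 is squarefree and ≠ 1. Hence x^2 + 56x + 111 is irreducible over Q and is the minimal polynomial of α.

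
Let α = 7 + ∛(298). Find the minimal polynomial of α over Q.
m_α(x) = x^3 - 21x^2 + 147x - 641

Set β = α - 7 = ∛(298), so β^3 = 298. Then (α - 7)^3 - 298 = 0, i.e. α is a root of g(x) = (x - 7)^3 - 298 = x^3 - 21x^2 + 147x - 641. Since g(x) = h(x - 7) where h(x) = x^3 - 298, and h is irreducible over Q (because 298 is not a perfect cube, so h has no rational root, and a monic cubic with no rational root is irreducible), g is also irreducible (irreducibility is preserved under the substitution x → x - 7). Hence m_α(x) = x^3 - 21x^2 + 147x - 641.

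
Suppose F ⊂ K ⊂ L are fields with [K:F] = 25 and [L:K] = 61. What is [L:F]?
[L:F] = 1525

The tower law says that for any tower of field extensions F ⊂ K ⊂ L with finite degrees, [L:F] = [L:K] · [K:F]. Here this gives [L:F] = 61 · 25 = 1525.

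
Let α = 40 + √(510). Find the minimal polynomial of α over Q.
m_α(x) = x^2 - 80x + 1090

From α - 40 = √(510), squaring gives (α - 40)^2 = 510, i.e. α^2 - 80α + 1600 = 510, so α^2 - 80α + 1090 = 0. The discriminant of x^2 - 80x + 1090 is (-80)^2 - 4·(1090) = 6400 - 4360 = 2040, and 4·(510) is not a perfect square in Q since 510 is squarefree and ≠ 1. Hence x^2 - 80x + 1090 is irreducible over Q and is the minimal polynomial of α.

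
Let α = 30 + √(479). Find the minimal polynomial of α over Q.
m_α(x) = x^2 - 60x + 421

From α - 30 = √(479), squaring gives (α - 30)^2 = 479, i.e. α^2 - 60α + 900 = 479, so α^2 - 60α + 421 = 0. The discriminant of x^2 - 60x + 421 is (-60)^2 - 4·(421) = 3600 - 1684 = 1916, and 4·(479) is not a perfect square in Q since 479 is squarefree and ≠ 1. Hence x^2 - 60x + 421 is irreducible over Q and is the minimal polynomial of α.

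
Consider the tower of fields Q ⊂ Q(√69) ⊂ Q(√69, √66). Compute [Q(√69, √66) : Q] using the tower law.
[Q(√69, √66) : Q] = 4

[Q(√69):Q] = 2 (min poly x^2 - 69, irreducible since 69 is squarefree > 1). For the top step, suppose √66 ∈ Q(√69), say √66 = c + d√69 with c, d ∈ Q. Squaring: 66 = c^2 + 69d^2 + 2cd√69. Since √69 ∉ Q this forces 2cd = 0. If d = 0 then √66 = c ∈ Q, contradicting 66 squarefree > 1. If c = 0 then 66 = 69d^2, so 69·66 = (69d)^2 is a perfect square in Q — but 69·66 = 4554 is not a perfect square (since 69 and 66 are distinct squarefree integers). Contradiction. Hence √66 ∉ Q(√69), so x^2 - 66 stays irreducible over Q(√69) and [Q(√69, √66) : Q(√69)] = 2. By the tower law, [Q(√69, √66) : Q] = 2 · 2 = 4.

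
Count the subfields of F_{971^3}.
F_{971^3} has 2 subfields

The subfields of F_{p^n} are exactly the fields F_{p^d} for d | n (each is the fixed field of the unique index-d subgroup of Gal(F_{p^n}/F_p) ≅ Z/nZ). The divisors of n = 3 are {1, 3}, giving 2 subfields: F_{971^1}, F_{971^3}.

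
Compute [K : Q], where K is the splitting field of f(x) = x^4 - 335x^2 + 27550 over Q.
[K : Q] = 4

Solving the quadratic in x^2: x^2 = (335 ± √(335^2 - 4·27550))/2 = (335 ± √2025)/2 = (335 ± 45)/2, giving x^2 = 190 or x^2 = 145. So f(x) = (x^2 - 190)(x^2 - 145) and the roots of f are ±√190, ±√145. Hence the splitting field is K = Q(√190, √145). Since 190 and 145 are distinct squarefree integers > 1, their product 27550 is not a perfect square, so √145 ∉ Q(√190). By the tower law [K:Q] = [Q(√190,√145):Q(√190)] · [Q(√190):Q] = 2 · 2 = 4.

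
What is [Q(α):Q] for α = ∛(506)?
[Q(α):Q] = 3

The minimal polynomial of α is x^3 - 506, irreducible over Q since 506 is not a perfect cube (so x^3 - 506 has no rational root). Hence [Q(α):Q] = deg(m_α) = 3.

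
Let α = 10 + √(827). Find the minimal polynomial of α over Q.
m_α(x) = x^2 - 20x - 727

From α - 10 = √(827), squaring gives (α - 10)^2 = 827, i.e. α^2 - 20α + 100 = 827, so α^2 - 20α - 727 = 0. The discriminant of x^2 - 20x - 727 is (-20)^2 - 4·(-727) = 400 + 2908 = 3308, and 4·(827) is not a perfect square in Q since 827 is squarefree and ≠ 1. Hence x^2 - 20x - 727 is irreducible over Q and is the minimal polynomial of α.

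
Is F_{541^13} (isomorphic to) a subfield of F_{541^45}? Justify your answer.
No: F_{541^13} is not a subfield of F_{541^45}

F_{p^m} embeds in F_{p^n} iff m | n. Here 13 ∤ 45 (since 45 = 3·13 + 6 with remainder 6 ≠ 0), so F_{541^13} is not a subfield of F_{541^45}. Equivalently: if it were, the tower law would give 13 = [F_{541^13}:F_541] dividing [F_{541^45}:F_541] = 45, contradiction.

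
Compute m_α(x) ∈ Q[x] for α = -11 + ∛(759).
m_α(x) = x^3 + 33x^2 + 363x + 572

Set β = α + 11 = ∛(759), so β^3 = 759. Then (α + 11)^3 - 759 = 0, i.e. α is a root of g(x) = (x + 11)^3 - 759 = x^3 + 33x^2 + 363x + 572. Since g(x) = h(x + 11) where h(x) = x^3 - 759, and h is irreducible over Q (because 759 is not a perfect cube, so h has no rational root, and a monic cubic with no rational root is irreducible), g is also irreducible (irreducibility is preserved under the substitution x → x + 11). Hence m_α(x) = x^3 + 33x^2 + 363x + 572.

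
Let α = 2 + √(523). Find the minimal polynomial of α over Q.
m_α(x) = x^2 - 4x - 519

From α - 2 = √(523), squaring gives (α - 2)^2 = 523, i.e. α^2 - 4α + 4 = 523, so α^2 - 4α - 519 = 0. The discriminant of x^2 - 4x - 519 is (-4)^2 - 4·(-519) = 16 + 2076 = 2092, and 4·(523) is not a perfect square in Q since 523 is squarefree and ≠ 1. Hence x^2 - 4x - 519 is irreducible over Q and is the minimal polynomial of α.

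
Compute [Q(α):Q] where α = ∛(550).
[Q(α):Q] = 3

The minimal polynomial of α is x^3 - 550, irreducible over Q since 550 is not a perfect cube (so x^3 - 550 has no rational root). Hence [Q(α):Q] = deg(m_α) = 3.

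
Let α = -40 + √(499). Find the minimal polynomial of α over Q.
m_α(x) = x^2 + 80x + 1101

From α + 40 = √(499), squaring gives (α + 40)^2 = 499, i.e. α^2 + 80α + 1600 = 499, so α^2 + 80α + 1101 = 0. The discriminant of x^2 + 80x + 1101 is (80)^2 - 4·(1101) = 6400 - 4404 = 1996, and 4·(499) is not a perfect square in Q since 499 is squarefree and ≠ 1. Hence x^2 + 80x + 1101 is irreducible over Q and is the minimal polynomial of α.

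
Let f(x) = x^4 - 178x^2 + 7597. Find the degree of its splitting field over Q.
[K : Q] = 4

Solving the quadratic in x^2: x^2 = (178 ± √(178^2 - 4·7597))/2 = (178 ± √1296)/2 = (178 ± 36)/2, giving x^2 = 71 or x^2 = 107. So f(x) = (x^2 - 71)(x^2 - 107) and the roots of f are ±√71, ±√107. Hence the splitting field is K = Q(√71, √107). Since 71 and 107 are distinct squarefree integers > 1, their product 7597 is not a perfect square, so √107 ∉ Q(√71). By the tower law [K:Q] = [Q(√71,√107):Q(√71)] · [Q(√71):Q] = 2 · 2 = 4.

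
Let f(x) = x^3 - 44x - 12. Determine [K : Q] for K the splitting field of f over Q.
[K : Q] = 6

By the rational root test, any rational root of the monic integer polynomial f(x) = x^3 - 44x - 12 must be an integer dividing the constant term -12, i.e. one of ±{1, 2, 3, 4, 6, 12}. Evaluating: f(1) = -55, f(-1) = 31, f(2) = -92, f(-2) = 68, f(3) = -117, f(-3) = 93, f(4) = -124, f(-4) = 100, f(6) = -60, f(-6) = 36, f(12) = 1188, f(-12) = -1212; none is 0, so f has no rational root and is therefore irreducible over Q (a cubic with no linear factor over a field is irreducible). For an irreducible cubic, the Galois group is A_3 or S_3 according as the discriminant disc(f) = -4a^3 - 27b^2 = -4·(-44)^3 - 27·(-12)^2 = 336848 is or is not a square in Q. Here disc(f) = 336848 is not a perfect square in Q, so the Galois group of f over Q is not contained in A_3 and must be all of S_3. The splitting field has degree |S_3| = 6 over Q, so [K : Q] = 6.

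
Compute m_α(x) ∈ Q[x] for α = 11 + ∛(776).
m_α(x) = x^3 - 33x^2 + 363x - 2107

Set β = α - 11 = ∛(776), so β^3 = 776. Then (α - 11)^3 - 776 = 0, i.e. α is a root of g(x) = (x - 11)^3 - 776 = x^3 - 33x^2 + 363x - 2107. Since g(x) = h(x - 11) where h(x) = x^3 - 776, and h is irreducible over Q (because 776 is not a perfect cube, so h has no rational root, and a monic cubic with no rational root is irreducible), g is also irreducible (irreducibility is preserved under the substitution x → x - 11). Hence m_α(x) = x^3 - 33x^2 + 363x - 2107.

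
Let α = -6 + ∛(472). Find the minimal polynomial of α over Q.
m_α(x) = x^3 + 18x^2 + 108x - 256

Set β = α + 6 = ∛(472), so β^3 = 472. Then (α + 6)^3 - 472 = 0, i.e. α is a root of g(x) = (x + 6)^3 - 472 = x^3 + 18x^2 + 108x - 256. Since g(x) = h(x + 6) where h(x) = x^3 - 472, and h is irreducible over Q (because 472 is not a perfect cube, so h has no rational root, and a monic cubic with no rational root is irreducible), g is also irreducible (irreducibility is preserved under the substitution x → x + 6). Hence m_α(x) = x^3 + 18x^2 + 108x - 256.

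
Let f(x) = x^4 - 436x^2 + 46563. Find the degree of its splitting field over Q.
[K : Q] = 4

Solving the quadratic in x^2: x^2 = (436 ± √(436^2 - 4·46563))/2 = (436 ± √3844)/2 = (436 ± 62)/2, giving x^2 = 249 or x^2 = 187. So f(x) = (x^2 - 249)(x^2 - 187) and the roots of f are ±√249, ±√187. Hence the splitting field is K = Q(√249, √187). Since 249 and 187 are distinct squarefree integers > 1, their product 46563 is not a perfect square, so √187 ∉ Q(√249). By the tower law [K:Q] = [Q(√249,√187):Q(√249)] · [Q(√249):Q] = 2 · 2 = 4.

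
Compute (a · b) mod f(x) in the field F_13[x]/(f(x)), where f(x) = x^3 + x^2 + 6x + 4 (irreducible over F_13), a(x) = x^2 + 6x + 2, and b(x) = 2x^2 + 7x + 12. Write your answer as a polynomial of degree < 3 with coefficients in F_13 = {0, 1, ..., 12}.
a · b ≡ 3x^2 + 2x + 8 (mod f(x))

Multiply in F_13[x]: a(x)·b(x) = (x^2 + 6x + 2)·(2x^2 + 7x + 12) = 2x^4 + 6x^3 + 6x^2 + 8x + 11. This has degree ≥ 3, so divide by f(x) over F_13: 2x^4 + 6x^3 + 6x^2 + 8x + 11 = (2x + 4)·(x^3 + x^2 + 6x + 4) + (3x^2 + 2x + 8). Hence a·b ≡ 3x^2 + 2x + 8 (mod f). (F_13[x]/(f) is a field with 13^3 = 2197 elements since f is irreducible of degree 3.)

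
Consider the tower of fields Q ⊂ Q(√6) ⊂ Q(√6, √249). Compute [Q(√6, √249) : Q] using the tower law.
[Q(√6, √249) : Q] = 4

[Q(√6):Q] = 2 (min poly x^2 - 6, irreducible since 6 is squarefree > 1). For the top step, suppose √249 ∈ Q(√6), say √249 = c + d√6 with c, d ∈ Q. Squaring: 249 = c^2 + 6d^2 + 2cd√6. Since √6 ∉ Q this forces 2cd = 0. If d = 0 then √249 = c ∈ Q, contradicting 249 squarefree > 1. If c = 0 then 249 = 6d^2, so 6·249 = (6d)^2 is a perfect square in Q — but 6·249 = 1494 is not a perfect square (since 6 and 249 are distinct squarefree integers). Contradiction. Hence √249 ∉ Q(√6), so x^2 - 249 stays irreducible over Q(√6) and [Q(√6, √249) : Q(√6)] = 2. By the tower law, [Q(√6, √249) : Q] = 2 · 2 = 4.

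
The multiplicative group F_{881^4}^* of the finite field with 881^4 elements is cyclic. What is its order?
|F_{881^4}^*| = 602425897920

F_{881^4} has 881^4 = 602425897921 elements; its multiplicative group consists of all nonzero elements, so |F_{881^4}^*| = 602425897921 - 1 = 602425897920. (It is cyclic since any finite subgroup of the multiplicative group of a field is cyclic.)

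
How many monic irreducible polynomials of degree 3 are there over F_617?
There are 78294832 monic irreducible polynomials of degree 3 over F_617

Each element of F_{617^3} that lies in no proper subfield is a root of exactly one monic irreducible of degree 3 over F_617, and each such polynomial has 3 distinct roots in F_{617^3}. By Möbius inversion the count is N_617(3) = (1/3) Σ_{d|3} μ(3/d) · 617^d = (1/3)(μ(3)·617^1 + μ(1)·617^3) = 234884496/3 = 78294832.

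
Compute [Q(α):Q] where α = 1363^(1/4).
[Q(α):Q] = 4

α is a root of x^4 - 1363. By Eisenstein's criterion at the prime p = 29 (which divides the constant term 1363 but p^2 = 841 does not, since 1363 is squarefree), x^4 - 1363 is irreducible over Q. Hence [Q(α):Q] = 4.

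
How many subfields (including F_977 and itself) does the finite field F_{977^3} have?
F_{977^3} has 2 subfields

The subfields of F_{p^n} are exactly the fields F_{p^d} for d | n (each is the fixed field of the unique index-d subgroup of Gal(F_{p^n}/F_p) ≅ Z/nZ). The divisors of n = 3 are {1, 3}, giving 2 subfields: F_{977^1}, F_{977^3}.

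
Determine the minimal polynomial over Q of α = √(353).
m_α(x) = x^2 - 353

α satisfies α^2 - 353 = 0, so x^2 - 353 annihilates α. Since d = 353 is squarefree and ≠ 1, it is not a perfect square in Q, so x^2 - 353 has no rational root and is therefore irreducible over Q (a degree-2 polynomial over a field is irreducible iff it has no root). Hence m_α(x) = x^2 - 353.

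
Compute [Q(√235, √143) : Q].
[Q(√235, √143) : Q] = 4

[Q(√235):Q] = 2 (min poly x^2 - 235, irreducible since 235 is squarefree > 1). For the top step, suppose √143 ∈ Q(√235), say √143 = c + d√235 with c, d ∈ Q. Squaring: 143 = c^2 + 235d^2 + 2cd√235. Since √235 ∉ Q this forces 2cd = 0. If d = 0 then √143 = c ∈ Q, contradicting 143 squarefree > 1. If c = 0 then 143 = 235d^2, so 235·143 = (235d)^2 is a perfect square in Q — but 235·143 = 33605 is not a perfect square (since 235 and 143 are distinct squarefree integers). Contradiction. Hence √143 ∉ Q(√235), so x^2 - 143 stays irreducible over Q(√235) and [Q(√235, √143) : Q(√235)] = 2. By the tower law, [Q(√235, √143) : Q] = 2 · 2 = 4.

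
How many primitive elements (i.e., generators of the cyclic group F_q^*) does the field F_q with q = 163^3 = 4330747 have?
There are φ(4330746) = 1154736 primitive elements

F_q^* is cyclic of order q - 1 = 4330746. A cyclic group of order m has exactly φ(m) generators. Here m = 4330746 = 2 · 3^5 · 7 · 19 · 67, so the number of primitive elements is φ(4330746) = 1154736.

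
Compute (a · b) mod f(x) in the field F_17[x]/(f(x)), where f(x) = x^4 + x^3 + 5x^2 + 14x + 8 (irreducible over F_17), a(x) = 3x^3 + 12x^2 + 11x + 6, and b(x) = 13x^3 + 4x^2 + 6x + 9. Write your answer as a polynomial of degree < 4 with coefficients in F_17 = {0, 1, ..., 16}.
a · b ≡ 12x^3 + 15x^2 + 16x + 5 (mod f(x))

Multiply in F_17[x]: a(x)·b(x) = (3x^3 + 12x^2 + 11x + 6)·(13x^3 + 4x^2 + 6x + 9) = 5x^6 + 15x^5 + 5x^4 + 11x^2 + 16x + 3. This has degree ≥ 4, so divide by f(x) over F_17: 5x^6 + 15x^5 + 5x^4 + 11x^2 + 16x + 3 = (5x^2 + 10x + 4)·(x^4 + x^3 + 5x^2 + 14x + 8) + (12x^3 + 15x^2 + 16x + 5). Hence a·b ≡ 12x^3 + 15x^2 + 16x + 5 (mod f). (F_17[x]/(f) is a field with 17^4 = 83521 elements since f is irreducible of degree 4.)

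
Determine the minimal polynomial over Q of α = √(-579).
m_α(x) = x^2 + 579

α satisfies α^2 + 579 = 0, so x^2 + 579 annihilates α. Since d = -579 is squarefree and ≠ 1, it is not a perfect square in Q, so x^2 + 579 has no rational root and is therefore irreducible over Q (a degree-2 polynomial over a field is irreducible iff it has no root). Hence m_α(x) = x^2 + 579.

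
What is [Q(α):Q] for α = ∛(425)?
[Q(α):Q] = 3

The minimal polynomial of α is x^3 - 425, irreducible over Q since 425 is not a perfect cube (so x^3 - 425 has no rational root). Hence [Q(α):Q] = deg(m_α) = 3.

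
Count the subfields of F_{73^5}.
F_{73^5} has 2 subfields

The subfields of F_{p^n} are exactly the fields F_{p^d} for d | n (each is the fixed field of the unique index-d subgroup of Gal(F_{p^n}/F_p) ≅ Z/nZ). The divisors of n = 5 are {1, 5}, giving 2 subfields: F_{73^1}, F_{73^5}.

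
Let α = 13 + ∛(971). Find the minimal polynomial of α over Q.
m_α(x) = x^3 - 39x^2 + 507x - 3168

Set β = α - 13 = ∛(971), so β^3 = 971. Then (α - 13)^3 - 971 = 0, i.e. α is a root of g(x) = (x - 13)^3 - 971 = x^3 - 39x^2 + 507x - 3168. Since g(x) = h(x - 13) where h(x) = x^3 - 971, and h is irreducible over Q (because 971 is not a perfect cube, so h has no rational root, and a monic cubic with no rational root is irreducible), g is also irreducible (irreducibility is preserved under the substitution x → x - 13). Hence m_α(x) = x^3 - 39x^2 + 507x - 3168.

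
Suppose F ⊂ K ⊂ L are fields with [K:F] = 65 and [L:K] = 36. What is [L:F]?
[L:F] = 2340

The tower law says that for any tower of field extensions F ⊂ K ⊂ L with finite degrees, [L:F] = [L:K] · [K:F]. Here this gives [L:F] = 36 · 65 = 2340.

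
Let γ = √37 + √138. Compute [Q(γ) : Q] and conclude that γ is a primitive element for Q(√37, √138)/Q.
[Q(γ) : Q] = 4 (equivalently, Q(γ) = Q(√37, √138))

Obviously Q(γ) ⊆ Q(√37, √138), and [Q(√37, √138):Q] = 4 (since 37, 138 are distinct squarefree integers > 1 with 5106 not a perfect square). To show equality we compute the minimal polynomial of γ. From γ = √37 + √138: γ^2 = 37 + 2√(5106) + 138 = 175 + 2√(5106), so γ^2 - 175 = 2√(5106); squaring, (γ^2 - 175)^2 = 4·5106, i.e. γ^4 - 350γ^2 + 30625 - 20424 = 0, i.e. γ^4 - 350γ^2 + 10201 = 0. So γ is a root of x^4 - 350x^2 + 10201. This polynomial is irreducible over Q: it has no rational root (each ±√37 ± √138 is irrational), and any factorization into two quadratics over Q would force √(5106) ∈ Q (pairing opposite roots) or √37, √138 ∈ Q (other pairings), all impossible. Hence [Q(γ):Q] = 4 = [Q(√37, √138):Q], so Q(γ) = Q(√37, √138).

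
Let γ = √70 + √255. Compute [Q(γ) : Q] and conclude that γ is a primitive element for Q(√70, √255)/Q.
[Q(γ) : Q] = 4 (equivalently, Q(γ) = Q(√70, √255))

Obviously Q(γ) ⊆ Q(√70, √255), and [Q(√70, √255):Q] = 4 (since 70, 255 are distinct squarefree integers > 1 with 17850 not a perfect square). To show equality we compute the minimal polynomial of γ. From γ = √70 + √255: γ^2 = 70 + 2√(17850) + 255 = 325 + 2√(17850), so γ^2 - 325 = 2√(17850); squaring, (γ^2 - 325)^2 = 4·17850, i.e. γ^4 - 650γ^2 + 105625 - 71400 = 0, i.e. γ^4 - 650γ^2 + 34225 = 0. So γ is a root of x^4 - 650x^2 + 34225. This polynomial is irreducible over Q: it has no rational root (each ±√70 ± √255 is irrational), and any factorization into two quadratics over Q would force √(17850) ∈ Q (pairing opposite roots) or √70, √255 ∈ Q (other pairings), all impossible. Hence [Q(γ):Q] = 4 = [Q(√70, √255):Q], so Q(γ) = Q(√70, √255).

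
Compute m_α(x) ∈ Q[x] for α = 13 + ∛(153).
m_α(x) = x^3 - 39x^2 + 507x - 2350

Set β = α - 13 = ∛(153), so β^3 = 153. Then (α - 13)^3 - 153 = 0, i.e. α is a root of g(x) = (x - 13)^3 - 153 = x^3 - 39x^2 + 507x - 2350. Since g(x) = h(x - 13) where h(x) = x^3 - 153, and h is irreducible over Q (because 153 is not a perfect cube, so h has no rational root, and a monic cubic with no rational root is irreducible), g is also irreducible (irreducibility is preserved under the substitution x → x - 13). Hence m_α(x) = x^3 - 39x^2 + 507x - 2350.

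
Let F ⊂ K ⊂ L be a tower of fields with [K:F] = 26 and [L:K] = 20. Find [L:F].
[L:F] = 520

The tower law says that for any tower of field extensions F ⊂ K ⊂ L with finite degrees, [L:F] = [L:K] · [K:F]. Here this gives [L:F] = 20 · 26 = 520.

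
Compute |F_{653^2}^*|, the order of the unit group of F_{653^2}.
|F_{653^2}^*| = 426408

F_{653^2} has 653^2 = 426409 elements; its multiplicative group consists of all nonzero elements, so |F_{653^2}^*| = 426409 - 1 = 426408. (It is cyclic since any finite subgroup of the multiplicative group of a field is cyclic.)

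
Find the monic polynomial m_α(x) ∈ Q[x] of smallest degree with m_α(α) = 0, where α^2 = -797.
m_α(x) = x^2 + 797

α satisfies α^2 + 797 = 0, so x^2 + 797 annihilates α. Since d = -797 is squarefree and ≠ 1, it is not a perfect square in Q, so x^2 + 797 has no rational root and is therefore irreducible over Q (a degree-2 polynomial over a field is irreducible iff it has no root). Hence m_α(x) = x^2 + 797.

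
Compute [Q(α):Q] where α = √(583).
[Q(α):Q] = 2

[Q(α):Q] equals the degree of the minimal polynomial of α. Here α^2 = 583 and x^2 - 583 is irreducible (d = 583 is squarefree, ≠ 1, hence not a square), so deg(m_α) = 2. Thus [Q(α):Q] = 2.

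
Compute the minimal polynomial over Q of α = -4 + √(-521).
m_α(x) = x^2 + 8x + 537

From α + 4 = √(-521), squaring gives (α + 4)^2 = -521, i.e. α^2 + 8α + 16 = -521, so α^2 + 8α + 537 = 0. The discriminant of x^2 + 8x + 537 is (8)^2 - 4·(537) = 64 - 2148 = -2084, and 4·(-521) is not a perfect square in Q since -521 is squarefree and ≠ 1. Hence x^2 + 8x + 537 is irreducible over Q and is the minimal polynomial of α.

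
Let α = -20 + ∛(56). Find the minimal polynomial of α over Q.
m_α(x) = x^3 + 60x^2 + 1200x + 7944

Set β = α + 20 = ∛(56), so β^3 = 56. Then (α + 20)^3 - 56 = 0, i.e. α is a root of g(x) = (x + 20)^3 - 56 = x^3 + 60x^2 + 1200x + 7944. Since g(x) = h(x + 20) where h(x) = x^3 - 56, and h is irreducible over Q (because 56 is not a perfect cube, so h has no rational root, and a monic cubic with no rational root is irreducible), g is also irreducible (irreducibility is preserved under the substitution x → x + 20). Hence m_α(x) = x^3 + 60x^2 + 1200x + 7944.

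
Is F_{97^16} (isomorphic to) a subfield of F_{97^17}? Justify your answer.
No: F_{97^16} is not a subfield of F_{97^17}

F_{p^m} embeds in F_{p^n} iff m | n. Here 16 ∤ 17 (since 17 = 1·16 + 1 with remainder 1 ≠ 0), so F_{97^16} is not a subfield of F_{97^17}. Equivalently: if it were, the tower law would give 16 = [F_{97^16}:F_97] dividing [F_{97^17}:F_97] = 17, contradiction.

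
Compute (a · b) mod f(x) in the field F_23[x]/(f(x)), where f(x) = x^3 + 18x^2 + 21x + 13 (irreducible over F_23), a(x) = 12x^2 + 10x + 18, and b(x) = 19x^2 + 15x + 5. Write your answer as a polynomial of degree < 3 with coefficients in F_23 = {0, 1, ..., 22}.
a · b ≡ 2x^2 + 8x + 10 (mod f(x))

Multiply in F_23[x]: a(x)·b(x) = (12x^2 + 10x + 18)·(19x^2 + 15x + 5) = 21x^4 + 2x^3 + 21x + 21. This has degree ≥ 3, so divide by f(x) over F_23: 21x^4 + 2x^3 + 21x + 21 = (21x + 15)·(x^3 + 18x^2 + 21x + 13) + (2x^2 + 8x + 10). Hence a·b ≡ 2x^2 + 8x + 10 (mod f). (F_23[x]/(f) is a field with 23^3 = 12167 elements since f is irreducible of degree 3.)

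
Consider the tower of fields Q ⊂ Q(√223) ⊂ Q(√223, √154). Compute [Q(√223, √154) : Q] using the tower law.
[Q(√223, √154) : Q] = 4

[Q(√223):Q] = 2 (min poly x^2 - 223, irreducible since 223 is squarefree > 1). For the top step, suppose √154 ∈ Q(√223), say √154 = c + d√223 with c, d ∈ Q. Squaring: 154 = c^2 + 223d^2 + 2cd√223. Since √223 ∉ Q this forces 2cd = 0. If d = 0 then √154 = c ∈ Q, contradicting 154 squarefree > 1. If c = 0 then 154 = 223d^2, so 223·154 = (223d)^2 is a perfect square in Q — but 223·154 = 34342 is not a perfect square (since 223 and 154 are distinct squarefree integers). Contradiction. Hence √154 ∉ Q(√223), so x^2 - 154 stays irreducible over Q(√223) and [Q(√223, √154) : Q(√223)] = 2. By the tower law, [Q(√223, √154) : Q] = 2 · 2 = 4.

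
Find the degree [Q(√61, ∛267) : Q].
[Q(√61, ∛267) : Q] = 6

Let L = Q(√61, ∛267). Since Q(√61) ⊂ L and [Q(√61):Q] = 2, the tower law gives 2 | [L:Q]. Likewise Q(∛267) ⊂ L with [Q(∛267):Q] = 3 (because 267 is not a perfect cube), so 3 | [L:Q]. As gcd(2,3) = 1, [L:Q] is divisible by 6. Conversely L is generated over Q by √61 and ∛267, so [L:Q] ≤ 2·3 = 6. Therefore [Q(√61, ∛267) : Q] = 6.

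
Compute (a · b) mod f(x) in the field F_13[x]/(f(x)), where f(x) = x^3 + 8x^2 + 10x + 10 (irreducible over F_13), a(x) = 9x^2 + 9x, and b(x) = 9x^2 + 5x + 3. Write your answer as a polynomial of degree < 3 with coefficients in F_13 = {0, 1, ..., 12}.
a · b ≡ 6x^2 + 4x + 7 (mod f(x))

Multiply in F_13[x]: a(x)·b(x) = (9x^2 + 9x)·(9x^2 + 5x + 3) = 3x^4 + 9x^3 + 7x^2 + x. This has degree ≥ 3, so divide by f(x) over F_13: 3x^4 + 9x^3 + 7x^2 + x = (3x + 11)·(x^3 + 8x^2 + 10x + 10) + (6x^2 + 4x + 7). Hence a·b ≡ 6x^2 + 4x + 7 (mod f). (F_13[x]/(f) is a field with 13^3 = 2197 elements since f is irreducible of degree 3.)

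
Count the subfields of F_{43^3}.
F_{43^3} has 2 subfields

The subfields of F_{p^n} are exactly the fields F_{p^d} for d | n (each is the fixed field of the unique index-d subgroup of Gal(F_{p^n}/F_p) ≅ Z/nZ). The divisors of n = 3 are {1, 3}, giving 2 subfields: F_{43^1}, F_{43^3}.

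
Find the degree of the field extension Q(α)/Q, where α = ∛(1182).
[Q(α):Q] = 3

The minimal polynomial of α is x^3 - 1182, irreducible over Q since 1182 is not a perfect cube (so x^3 - 1182 has no rational root). Hence [Q(α):Q] = deg(m_α) = 3.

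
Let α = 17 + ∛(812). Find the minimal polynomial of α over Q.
m_α(x) = x^3 - 51x^2 + 867x - 5725

Set β = α - 17 = ∛(812), so β^3 = 812. Then (α - 17)^3 - 812 = 0, i.e. α is a root of g(x) = (x - 17)^3 - 812 = x^3 - 51x^2 + 867x - 5725. Since g(x) = h(x - 17) where h(x) = x^3 - 812, and h is irreducible over Q (because 812 is not a perfect cube, so h has no rational root, and a monic cubic with no rational root is irreducible), g is also irreducible (irreducibility is preserved under the substitution x → x - 17). Hence m_α(x) = x^3 - 51x^2 + 867x - 5725.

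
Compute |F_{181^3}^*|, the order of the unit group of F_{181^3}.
|F_{181^3}^*| = 5929740

F_{181^3} has 181^3 = 5929741 elements; its multiplicative group consists of all nonzero elements, so |F_{181^3}^*| = 5929741 - 1 = 5929740. (It is cyclic since any finite subgroup of the multiplicative group of a field is cyclic.)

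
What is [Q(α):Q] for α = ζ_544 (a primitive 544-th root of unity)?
[Q(α):Q] = 256

The minimal polynomial of ζ_544 over Q is the 544-th cyclotomic polynomial Φ_544(x), which is irreducible over Q and has degree φ(544) = 256. Hence [Q(α):Q] = φ(544) = 256.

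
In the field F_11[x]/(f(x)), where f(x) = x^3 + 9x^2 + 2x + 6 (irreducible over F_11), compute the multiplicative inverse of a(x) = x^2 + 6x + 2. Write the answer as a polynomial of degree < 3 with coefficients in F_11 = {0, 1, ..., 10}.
a(x)^(-1) ≡ 7x^2 + 8x (mod f(x))

Since f is irreducible over F_11, F_11[x]/(f) is a field and a(x) ≠ 0 has an inverse. Apply the extended Euclidean algorithm to f(x) and a(x) in F_11[x]: f(x) = (x + 3)·a(x) + (4x);  a(x) = (3x + 7)·(4x) + (2). The last nonzero remainder is the constant 2 = gcd(f, a) in F_11. Back-substituting through the division chain expresses 2 = s(x)·a(x) + t(x)·f(x) with s(x) ≡ 3x^2 + 5x (mod f), so (3x^2 + 5x)·a(x) ≡ 2 (mod f). Multiplying by 2^(-1) ≡ 6 in F_11 gives a(x)^(-1) ≡ 6·(3x^2 + 5x) ≡ 7x^2 + 8x (mod f). Check: (x^2 + 6x + 2)·(7x^2 + 8x) = 7x^4 + 6x^3 + 7x^2 + 5x ≡ 1 (mod x^3 + 9x^2 + 2x + 6).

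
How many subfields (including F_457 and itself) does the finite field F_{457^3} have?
F_{457^3} has 2 subfields

The subfields of F_{p^n} are exactly the fields F_{p^d} for d | n (each is the fixed field of the unique index-d subgroup of Gal(F_{p^n}/F_p) ≅ Z/nZ). The divisors of n = 3 are {1, 3}, giving 2 subfields: F_{457^1}, F_{457^3}.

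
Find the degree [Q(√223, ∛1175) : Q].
[Q(√223, ∛1175) : Q] = 6

Let L = Q(√223, ∛1175). Since Q(√223) ⊂ L and [Q(√223):Q] = 2, the tower law gives 2 | [L:Q]. Likewise Q(∛1175) ⊂ L with [Q(∛1175):Q] = 3 (because 1175 is not a perfect cube), so 3 | [L:Q]. As gcd(2,3) = 1, [L:Q] is divisible by 6. Conversely L is generated over Q by √223 and ∛1175, so [L:Q] ≤ 2·3 = 6. Therefore [Q(√223, ∛1175) : Q] = 6.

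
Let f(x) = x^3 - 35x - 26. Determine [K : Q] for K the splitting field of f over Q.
[K : Q] = 6

By the rational root test, any rational root of the monic integer polynomial f(x) = x^3 - 35x - 26 must be an integer dividing the constant term -26, i.e. one of ±{1, 2, 13, 26}. Evaluating: f(1) = -60, f(-1) = 8, f(2) = -88, f(-2) = 36, f(13) = 1716, f(-13) = -1768, f(26) = 16640, f(-26) = -16692; none is 0, so f has no rational root and is therefore irreducible over Q (a cubic with no linear factor over a field is irreducible). For an irreducible cubic, the Galois group is A_3 or S_3 according as the discriminant disc(f) = -4a^3 - 27b^2 = -4·(-35)^3 - 27·(-26)^2 = 153248 is or is not a square in Q. Here disc(f) = 153248 is not a perfect square in Q, so the Galois group of f over Q is not contained in A_3 and must be all of S_3. The splitting field has degree |S_3| = 6 over Q, so [K : Q] = 6.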